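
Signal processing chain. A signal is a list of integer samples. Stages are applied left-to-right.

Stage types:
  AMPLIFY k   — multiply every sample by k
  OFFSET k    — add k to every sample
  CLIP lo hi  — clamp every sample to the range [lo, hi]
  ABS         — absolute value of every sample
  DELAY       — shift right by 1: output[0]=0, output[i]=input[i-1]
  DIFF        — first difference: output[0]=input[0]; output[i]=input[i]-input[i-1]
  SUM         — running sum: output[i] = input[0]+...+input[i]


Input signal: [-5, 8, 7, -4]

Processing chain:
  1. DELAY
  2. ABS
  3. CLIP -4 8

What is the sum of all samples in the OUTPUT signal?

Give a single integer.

Answer: 20

Derivation:
Input: [-5, 8, 7, -4]
Stage 1 (DELAY): [0, -5, 8, 7] = [0, -5, 8, 7] -> [0, -5, 8, 7]
Stage 2 (ABS): |0|=0, |-5|=5, |8|=8, |7|=7 -> [0, 5, 8, 7]
Stage 3 (CLIP -4 8): clip(0,-4,8)=0, clip(5,-4,8)=5, clip(8,-4,8)=8, clip(7,-4,8)=7 -> [0, 5, 8, 7]
Output sum: 20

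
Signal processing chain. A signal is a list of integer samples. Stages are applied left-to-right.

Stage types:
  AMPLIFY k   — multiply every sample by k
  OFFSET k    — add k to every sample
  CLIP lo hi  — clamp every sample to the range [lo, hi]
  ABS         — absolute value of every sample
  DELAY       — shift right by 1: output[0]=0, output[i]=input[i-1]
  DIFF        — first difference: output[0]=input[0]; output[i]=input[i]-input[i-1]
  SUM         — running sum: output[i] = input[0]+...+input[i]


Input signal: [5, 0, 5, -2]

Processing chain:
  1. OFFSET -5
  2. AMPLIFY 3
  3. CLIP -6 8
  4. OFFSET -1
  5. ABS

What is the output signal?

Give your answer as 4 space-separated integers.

Answer: 1 7 1 7

Derivation:
Input: [5, 0, 5, -2]
Stage 1 (OFFSET -5): 5+-5=0, 0+-5=-5, 5+-5=0, -2+-5=-7 -> [0, -5, 0, -7]
Stage 2 (AMPLIFY 3): 0*3=0, -5*3=-15, 0*3=0, -7*3=-21 -> [0, -15, 0, -21]
Stage 3 (CLIP -6 8): clip(0,-6,8)=0, clip(-15,-6,8)=-6, clip(0,-6,8)=0, clip(-21,-6,8)=-6 -> [0, -6, 0, -6]
Stage 4 (OFFSET -1): 0+-1=-1, -6+-1=-7, 0+-1=-1, -6+-1=-7 -> [-1, -7, -1, -7]
Stage 5 (ABS): |-1|=1, |-7|=7, |-1|=1, |-7|=7 -> [1, 7, 1, 7]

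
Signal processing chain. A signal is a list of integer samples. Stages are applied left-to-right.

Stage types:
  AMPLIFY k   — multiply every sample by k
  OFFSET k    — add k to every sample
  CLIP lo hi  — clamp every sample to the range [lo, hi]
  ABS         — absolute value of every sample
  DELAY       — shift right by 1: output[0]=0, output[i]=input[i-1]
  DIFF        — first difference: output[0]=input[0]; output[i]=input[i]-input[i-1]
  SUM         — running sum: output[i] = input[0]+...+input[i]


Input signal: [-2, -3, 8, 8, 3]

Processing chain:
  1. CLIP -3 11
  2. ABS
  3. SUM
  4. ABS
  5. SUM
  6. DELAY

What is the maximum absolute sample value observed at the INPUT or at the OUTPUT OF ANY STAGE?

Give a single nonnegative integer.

Answer: 65

Derivation:
Input: [-2, -3, 8, 8, 3] (max |s|=8)
Stage 1 (CLIP -3 11): clip(-2,-3,11)=-2, clip(-3,-3,11)=-3, clip(8,-3,11)=8, clip(8,-3,11)=8, clip(3,-3,11)=3 -> [-2, -3, 8, 8, 3] (max |s|=8)
Stage 2 (ABS): |-2|=2, |-3|=3, |8|=8, |8|=8, |3|=3 -> [2, 3, 8, 8, 3] (max |s|=8)
Stage 3 (SUM): sum[0..0]=2, sum[0..1]=5, sum[0..2]=13, sum[0..3]=21, sum[0..4]=24 -> [2, 5, 13, 21, 24] (max |s|=24)
Stage 4 (ABS): |2|=2, |5|=5, |13|=13, |21|=21, |24|=24 -> [2, 5, 13, 21, 24] (max |s|=24)
Stage 5 (SUM): sum[0..0]=2, sum[0..1]=7, sum[0..2]=20, sum[0..3]=41, sum[0..4]=65 -> [2, 7, 20, 41, 65] (max |s|=65)
Stage 6 (DELAY): [0, 2, 7, 20, 41] = [0, 2, 7, 20, 41] -> [0, 2, 7, 20, 41] (max |s|=41)
Overall max amplitude: 65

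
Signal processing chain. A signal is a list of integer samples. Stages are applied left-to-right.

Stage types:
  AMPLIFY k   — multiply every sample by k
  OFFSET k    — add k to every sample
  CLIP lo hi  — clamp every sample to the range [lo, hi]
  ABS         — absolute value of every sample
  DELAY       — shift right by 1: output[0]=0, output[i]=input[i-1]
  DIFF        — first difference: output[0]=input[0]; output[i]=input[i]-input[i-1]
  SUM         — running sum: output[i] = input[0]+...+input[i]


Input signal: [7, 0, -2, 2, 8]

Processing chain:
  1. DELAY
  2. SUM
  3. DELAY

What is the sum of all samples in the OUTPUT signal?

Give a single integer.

Input: [7, 0, -2, 2, 8]
Stage 1 (DELAY): [0, 7, 0, -2, 2] = [0, 7, 0, -2, 2] -> [0, 7, 0, -2, 2]
Stage 2 (SUM): sum[0..0]=0, sum[0..1]=7, sum[0..2]=7, sum[0..3]=5, sum[0..4]=7 -> [0, 7, 7, 5, 7]
Stage 3 (DELAY): [0, 0, 7, 7, 5] = [0, 0, 7, 7, 5] -> [0, 0, 7, 7, 5]
Output sum: 19

Answer: 19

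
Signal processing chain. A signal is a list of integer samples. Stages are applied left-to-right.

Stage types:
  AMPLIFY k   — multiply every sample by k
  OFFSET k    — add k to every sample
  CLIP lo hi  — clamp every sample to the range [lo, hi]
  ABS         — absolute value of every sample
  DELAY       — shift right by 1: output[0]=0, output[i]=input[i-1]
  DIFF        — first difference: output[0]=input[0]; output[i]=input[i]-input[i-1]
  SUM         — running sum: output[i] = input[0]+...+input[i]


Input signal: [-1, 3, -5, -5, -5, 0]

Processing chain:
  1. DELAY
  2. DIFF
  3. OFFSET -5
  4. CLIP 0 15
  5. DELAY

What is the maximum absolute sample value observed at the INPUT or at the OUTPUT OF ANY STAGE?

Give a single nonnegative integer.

Input: [-1, 3, -5, -5, -5, 0] (max |s|=5)
Stage 1 (DELAY): [0, -1, 3, -5, -5, -5] = [0, -1, 3, -5, -5, -5] -> [0, -1, 3, -5, -5, -5] (max |s|=5)
Stage 2 (DIFF): s[0]=0, -1-0=-1, 3--1=4, -5-3=-8, -5--5=0, -5--5=0 -> [0, -1, 4, -8, 0, 0] (max |s|=8)
Stage 3 (OFFSET -5): 0+-5=-5, -1+-5=-6, 4+-5=-1, -8+-5=-13, 0+-5=-5, 0+-5=-5 -> [-5, -6, -1, -13, -5, -5] (max |s|=13)
Stage 4 (CLIP 0 15): clip(-5,0,15)=0, clip(-6,0,15)=0, clip(-1,0,15)=0, clip(-13,0,15)=0, clip(-5,0,15)=0, clip(-5,0,15)=0 -> [0, 0, 0, 0, 0, 0] (max |s|=0)
Stage 5 (DELAY): [0, 0, 0, 0, 0, 0] = [0, 0, 0, 0, 0, 0] -> [0, 0, 0, 0, 0, 0] (max |s|=0)
Overall max amplitude: 13

Answer: 13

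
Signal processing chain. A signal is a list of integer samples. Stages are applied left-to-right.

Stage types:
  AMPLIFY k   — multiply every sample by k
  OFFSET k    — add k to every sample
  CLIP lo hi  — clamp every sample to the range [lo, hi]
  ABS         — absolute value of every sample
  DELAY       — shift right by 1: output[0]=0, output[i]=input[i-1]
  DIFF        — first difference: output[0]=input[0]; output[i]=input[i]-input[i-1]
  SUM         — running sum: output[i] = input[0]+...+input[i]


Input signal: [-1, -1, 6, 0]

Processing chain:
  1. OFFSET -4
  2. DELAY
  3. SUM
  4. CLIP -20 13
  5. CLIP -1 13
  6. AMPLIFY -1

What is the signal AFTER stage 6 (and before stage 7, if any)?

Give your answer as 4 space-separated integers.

Input: [-1, -1, 6, 0]
Stage 1 (OFFSET -4): -1+-4=-5, -1+-4=-5, 6+-4=2, 0+-4=-4 -> [-5, -5, 2, -4]
Stage 2 (DELAY): [0, -5, -5, 2] = [0, -5, -5, 2] -> [0, -5, -5, 2]
Stage 3 (SUM): sum[0..0]=0, sum[0..1]=-5, sum[0..2]=-10, sum[0..3]=-8 -> [0, -5, -10, -8]
Stage 4 (CLIP -20 13): clip(0,-20,13)=0, clip(-5,-20,13)=-5, clip(-10,-20,13)=-10, clip(-8,-20,13)=-8 -> [0, -5, -10, -8]
Stage 5 (CLIP -1 13): clip(0,-1,13)=0, clip(-5,-1,13)=-1, clip(-10,-1,13)=-1, clip(-8,-1,13)=-1 -> [0, -1, -1, -1]
Stage 6 (AMPLIFY -1): 0*-1=0, -1*-1=1, -1*-1=1, -1*-1=1 -> [0, 1, 1, 1]

Answer: 0 1 1 1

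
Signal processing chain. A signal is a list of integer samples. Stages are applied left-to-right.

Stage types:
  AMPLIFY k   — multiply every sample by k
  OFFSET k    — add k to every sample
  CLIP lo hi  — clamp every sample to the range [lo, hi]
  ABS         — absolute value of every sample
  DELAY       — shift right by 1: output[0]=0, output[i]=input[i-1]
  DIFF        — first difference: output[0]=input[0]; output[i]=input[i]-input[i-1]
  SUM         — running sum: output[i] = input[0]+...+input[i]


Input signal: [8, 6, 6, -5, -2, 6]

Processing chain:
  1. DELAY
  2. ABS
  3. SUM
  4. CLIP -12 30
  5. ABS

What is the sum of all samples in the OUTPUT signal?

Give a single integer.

Answer: 94

Derivation:
Input: [8, 6, 6, -5, -2, 6]
Stage 1 (DELAY): [0, 8, 6, 6, -5, -2] = [0, 8, 6, 6, -5, -2] -> [0, 8, 6, 6, -5, -2]
Stage 2 (ABS): |0|=0, |8|=8, |6|=6, |6|=6, |-5|=5, |-2|=2 -> [0, 8, 6, 6, 5, 2]
Stage 3 (SUM): sum[0..0]=0, sum[0..1]=8, sum[0..2]=14, sum[0..3]=20, sum[0..4]=25, sum[0..5]=27 -> [0, 8, 14, 20, 25, 27]
Stage 4 (CLIP -12 30): clip(0,-12,30)=0, clip(8,-12,30)=8, clip(14,-12,30)=14, clip(20,-12,30)=20, clip(25,-12,30)=25, clip(27,-12,30)=27 -> [0, 8, 14, 20, 25, 27]
Stage 5 (ABS): |0|=0, |8|=8, |14|=14, |20|=20, |25|=25, |27|=27 -> [0, 8, 14, 20, 25, 27]
Output sum: 94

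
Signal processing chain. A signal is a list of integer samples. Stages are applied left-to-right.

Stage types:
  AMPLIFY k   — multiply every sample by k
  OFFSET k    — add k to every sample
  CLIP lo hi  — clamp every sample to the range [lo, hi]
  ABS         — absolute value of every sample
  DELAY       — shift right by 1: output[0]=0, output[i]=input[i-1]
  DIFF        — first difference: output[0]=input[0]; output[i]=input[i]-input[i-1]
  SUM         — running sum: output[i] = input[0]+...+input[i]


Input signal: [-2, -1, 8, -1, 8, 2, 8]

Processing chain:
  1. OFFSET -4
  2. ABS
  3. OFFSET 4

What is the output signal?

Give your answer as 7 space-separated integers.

Answer: 10 9 8 9 8 6 8

Derivation:
Input: [-2, -1, 8, -1, 8, 2, 8]
Stage 1 (OFFSET -4): -2+-4=-6, -1+-4=-5, 8+-4=4, -1+-4=-5, 8+-4=4, 2+-4=-2, 8+-4=4 -> [-6, -5, 4, -5, 4, -2, 4]
Stage 2 (ABS): |-6|=6, |-5|=5, |4|=4, |-5|=5, |4|=4, |-2|=2, |4|=4 -> [6, 5, 4, 5, 4, 2, 4]
Stage 3 (OFFSET 4): 6+4=10, 5+4=9, 4+4=8, 5+4=9, 4+4=8, 2+4=6, 4+4=8 -> [10, 9, 8, 9, 8, 6, 8]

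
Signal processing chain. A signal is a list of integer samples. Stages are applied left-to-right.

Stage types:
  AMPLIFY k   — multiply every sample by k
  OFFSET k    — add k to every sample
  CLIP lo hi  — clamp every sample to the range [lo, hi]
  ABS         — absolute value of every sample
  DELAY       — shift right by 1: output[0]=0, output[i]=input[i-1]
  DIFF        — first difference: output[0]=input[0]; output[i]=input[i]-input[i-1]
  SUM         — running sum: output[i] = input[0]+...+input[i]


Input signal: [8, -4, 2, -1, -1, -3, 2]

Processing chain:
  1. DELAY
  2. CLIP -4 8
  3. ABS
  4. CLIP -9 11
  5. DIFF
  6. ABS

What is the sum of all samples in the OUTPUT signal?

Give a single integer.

Answer: 17

Derivation:
Input: [8, -4, 2, -1, -1, -3, 2]
Stage 1 (DELAY): [0, 8, -4, 2, -1, -1, -3] = [0, 8, -4, 2, -1, -1, -3] -> [0, 8, -4, 2, -1, -1, -3]
Stage 2 (CLIP -4 8): clip(0,-4,8)=0, clip(8,-4,8)=8, clip(-4,-4,8)=-4, clip(2,-4,8)=2, clip(-1,-4,8)=-1, clip(-1,-4,8)=-1, clip(-3,-4,8)=-3 -> [0, 8, -4, 2, -1, -1, -3]
Stage 3 (ABS): |0|=0, |8|=8, |-4|=4, |2|=2, |-1|=1, |-1|=1, |-3|=3 -> [0, 8, 4, 2, 1, 1, 3]
Stage 4 (CLIP -9 11): clip(0,-9,11)=0, clip(8,-9,11)=8, clip(4,-9,11)=4, clip(2,-9,11)=2, clip(1,-9,11)=1, clip(1,-9,11)=1, clip(3,-9,11)=3 -> [0, 8, 4, 2, 1, 1, 3]
Stage 5 (DIFF): s[0]=0, 8-0=8, 4-8=-4, 2-4=-2, 1-2=-1, 1-1=0, 3-1=2 -> [0, 8, -4, -2, -1, 0, 2]
Stage 6 (ABS): |0|=0, |8|=8, |-4|=4, |-2|=2, |-1|=1, |0|=0, |2|=2 -> [0, 8, 4, 2, 1, 0, 2]
Output sum: 17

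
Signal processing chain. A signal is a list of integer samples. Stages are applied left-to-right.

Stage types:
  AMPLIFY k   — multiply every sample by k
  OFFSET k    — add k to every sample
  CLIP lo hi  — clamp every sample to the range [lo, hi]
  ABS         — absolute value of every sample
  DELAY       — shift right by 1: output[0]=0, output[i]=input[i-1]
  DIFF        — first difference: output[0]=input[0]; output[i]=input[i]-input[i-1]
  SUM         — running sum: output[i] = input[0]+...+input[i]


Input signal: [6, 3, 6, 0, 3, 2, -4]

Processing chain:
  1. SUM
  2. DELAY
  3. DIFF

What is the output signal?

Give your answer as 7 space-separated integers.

Input: [6, 3, 6, 0, 3, 2, -4]
Stage 1 (SUM): sum[0..0]=6, sum[0..1]=9, sum[0..2]=15, sum[0..3]=15, sum[0..4]=18, sum[0..5]=20, sum[0..6]=16 -> [6, 9, 15, 15, 18, 20, 16]
Stage 2 (DELAY): [0, 6, 9, 15, 15, 18, 20] = [0, 6, 9, 15, 15, 18, 20] -> [0, 6, 9, 15, 15, 18, 20]
Stage 3 (DIFF): s[0]=0, 6-0=6, 9-6=3, 15-9=6, 15-15=0, 18-15=3, 20-18=2 -> [0, 6, 3, 6, 0, 3, 2]

Answer: 0 6 3 6 0 3 2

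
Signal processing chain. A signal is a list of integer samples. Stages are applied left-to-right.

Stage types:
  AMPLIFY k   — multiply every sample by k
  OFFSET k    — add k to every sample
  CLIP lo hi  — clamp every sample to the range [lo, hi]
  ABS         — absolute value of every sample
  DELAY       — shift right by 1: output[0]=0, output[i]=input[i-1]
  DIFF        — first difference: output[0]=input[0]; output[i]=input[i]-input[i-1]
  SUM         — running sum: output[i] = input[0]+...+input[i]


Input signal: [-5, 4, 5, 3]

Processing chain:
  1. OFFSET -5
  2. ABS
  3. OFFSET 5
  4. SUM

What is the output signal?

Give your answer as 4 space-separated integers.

Answer: 15 21 26 33

Derivation:
Input: [-5, 4, 5, 3]
Stage 1 (OFFSET -5): -5+-5=-10, 4+-5=-1, 5+-5=0, 3+-5=-2 -> [-10, -1, 0, -2]
Stage 2 (ABS): |-10|=10, |-1|=1, |0|=0, |-2|=2 -> [10, 1, 0, 2]
Stage 3 (OFFSET 5): 10+5=15, 1+5=6, 0+5=5, 2+5=7 -> [15, 6, 5, 7]
Stage 4 (SUM): sum[0..0]=15, sum[0..1]=21, sum[0..2]=26, sum[0..3]=33 -> [15, 21, 26, 33]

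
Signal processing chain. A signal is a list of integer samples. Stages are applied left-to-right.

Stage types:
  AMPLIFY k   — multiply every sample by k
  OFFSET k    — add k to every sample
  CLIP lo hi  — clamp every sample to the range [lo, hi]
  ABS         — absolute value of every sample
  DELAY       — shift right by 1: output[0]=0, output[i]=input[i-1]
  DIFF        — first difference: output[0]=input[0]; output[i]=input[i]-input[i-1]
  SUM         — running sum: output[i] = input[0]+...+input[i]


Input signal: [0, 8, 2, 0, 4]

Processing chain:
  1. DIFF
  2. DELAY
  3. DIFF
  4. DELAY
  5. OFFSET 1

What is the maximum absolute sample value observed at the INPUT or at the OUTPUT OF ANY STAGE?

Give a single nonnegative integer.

Answer: 14

Derivation:
Input: [0, 8, 2, 0, 4] (max |s|=8)
Stage 1 (DIFF): s[0]=0, 8-0=8, 2-8=-6, 0-2=-2, 4-0=4 -> [0, 8, -6, -2, 4] (max |s|=8)
Stage 2 (DELAY): [0, 0, 8, -6, -2] = [0, 0, 8, -6, -2] -> [0, 0, 8, -6, -2] (max |s|=8)
Stage 3 (DIFF): s[0]=0, 0-0=0, 8-0=8, -6-8=-14, -2--6=4 -> [0, 0, 8, -14, 4] (max |s|=14)
Stage 4 (DELAY): [0, 0, 0, 8, -14] = [0, 0, 0, 8, -14] -> [0, 0, 0, 8, -14] (max |s|=14)
Stage 5 (OFFSET 1): 0+1=1, 0+1=1, 0+1=1, 8+1=9, -14+1=-13 -> [1, 1, 1, 9, -13] (max |s|=13)
Overall max amplitude: 14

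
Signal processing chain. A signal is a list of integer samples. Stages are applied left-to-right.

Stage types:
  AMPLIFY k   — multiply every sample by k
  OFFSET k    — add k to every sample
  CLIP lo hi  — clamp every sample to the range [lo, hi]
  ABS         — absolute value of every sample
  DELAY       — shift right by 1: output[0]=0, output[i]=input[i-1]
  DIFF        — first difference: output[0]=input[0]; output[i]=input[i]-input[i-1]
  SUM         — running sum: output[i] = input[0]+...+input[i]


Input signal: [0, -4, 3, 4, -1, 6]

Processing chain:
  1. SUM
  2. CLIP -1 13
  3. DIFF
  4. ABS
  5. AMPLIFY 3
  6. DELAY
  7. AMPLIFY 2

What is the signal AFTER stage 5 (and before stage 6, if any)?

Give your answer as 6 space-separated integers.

Input: [0, -4, 3, 4, -1, 6]
Stage 1 (SUM): sum[0..0]=0, sum[0..1]=-4, sum[0..2]=-1, sum[0..3]=3, sum[0..4]=2, sum[0..5]=8 -> [0, -4, -1, 3, 2, 8]
Stage 2 (CLIP -1 13): clip(0,-1,13)=0, clip(-4,-1,13)=-1, clip(-1,-1,13)=-1, clip(3,-1,13)=3, clip(2,-1,13)=2, clip(8,-1,13)=8 -> [0, -1, -1, 3, 2, 8]
Stage 3 (DIFF): s[0]=0, -1-0=-1, -1--1=0, 3--1=4, 2-3=-1, 8-2=6 -> [0, -1, 0, 4, -1, 6]
Stage 4 (ABS): |0|=0, |-1|=1, |0|=0, |4|=4, |-1|=1, |6|=6 -> [0, 1, 0, 4, 1, 6]
Stage 5 (AMPLIFY 3): 0*3=0, 1*3=3, 0*3=0, 4*3=12, 1*3=3, 6*3=18 -> [0, 3, 0, 12, 3, 18]

Answer: 0 3 0 12 3 18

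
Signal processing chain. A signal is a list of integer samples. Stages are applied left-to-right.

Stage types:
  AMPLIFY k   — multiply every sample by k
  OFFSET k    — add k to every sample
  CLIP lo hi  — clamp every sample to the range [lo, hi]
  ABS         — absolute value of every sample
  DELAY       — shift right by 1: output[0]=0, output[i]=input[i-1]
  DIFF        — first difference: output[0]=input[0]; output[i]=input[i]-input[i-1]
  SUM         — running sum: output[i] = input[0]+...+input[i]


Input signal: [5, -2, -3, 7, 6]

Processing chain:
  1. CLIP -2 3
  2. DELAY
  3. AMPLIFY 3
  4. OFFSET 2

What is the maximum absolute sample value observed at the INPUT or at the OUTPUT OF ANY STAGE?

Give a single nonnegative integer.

Input: [5, -2, -3, 7, 6] (max |s|=7)
Stage 1 (CLIP -2 3): clip(5,-2,3)=3, clip(-2,-2,3)=-2, clip(-3,-2,3)=-2, clip(7,-2,3)=3, clip(6,-2,3)=3 -> [3, -2, -2, 3, 3] (max |s|=3)
Stage 2 (DELAY): [0, 3, -2, -2, 3] = [0, 3, -2, -2, 3] -> [0, 3, -2, -2, 3] (max |s|=3)
Stage 3 (AMPLIFY 3): 0*3=0, 3*3=9, -2*3=-6, -2*3=-6, 3*3=9 -> [0, 9, -6, -6, 9] (max |s|=9)
Stage 4 (OFFSET 2): 0+2=2, 9+2=11, -6+2=-4, -6+2=-4, 9+2=11 -> [2, 11, -4, -4, 11] (max |s|=11)
Overall max amplitude: 11

Answer: 11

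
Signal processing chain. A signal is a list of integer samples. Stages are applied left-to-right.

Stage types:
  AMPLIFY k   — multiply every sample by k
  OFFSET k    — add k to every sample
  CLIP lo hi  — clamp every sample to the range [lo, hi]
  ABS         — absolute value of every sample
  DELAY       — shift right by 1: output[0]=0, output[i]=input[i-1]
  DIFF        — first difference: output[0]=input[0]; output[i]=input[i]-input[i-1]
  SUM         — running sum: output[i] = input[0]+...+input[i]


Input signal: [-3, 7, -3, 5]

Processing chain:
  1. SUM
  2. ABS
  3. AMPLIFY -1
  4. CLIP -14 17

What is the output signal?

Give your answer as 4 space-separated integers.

Input: [-3, 7, -3, 5]
Stage 1 (SUM): sum[0..0]=-3, sum[0..1]=4, sum[0..2]=1, sum[0..3]=6 -> [-3, 4, 1, 6]
Stage 2 (ABS): |-3|=3, |4|=4, |1|=1, |6|=6 -> [3, 4, 1, 6]
Stage 3 (AMPLIFY -1): 3*-1=-3, 4*-1=-4, 1*-1=-1, 6*-1=-6 -> [-3, -4, -1, -6]
Stage 4 (CLIP -14 17): clip(-3,-14,17)=-3, clip(-4,-14,17)=-4, clip(-1,-14,17)=-1, clip(-6,-14,17)=-6 -> [-3, -4, -1, -6]

Answer: -3 -4 -1 -6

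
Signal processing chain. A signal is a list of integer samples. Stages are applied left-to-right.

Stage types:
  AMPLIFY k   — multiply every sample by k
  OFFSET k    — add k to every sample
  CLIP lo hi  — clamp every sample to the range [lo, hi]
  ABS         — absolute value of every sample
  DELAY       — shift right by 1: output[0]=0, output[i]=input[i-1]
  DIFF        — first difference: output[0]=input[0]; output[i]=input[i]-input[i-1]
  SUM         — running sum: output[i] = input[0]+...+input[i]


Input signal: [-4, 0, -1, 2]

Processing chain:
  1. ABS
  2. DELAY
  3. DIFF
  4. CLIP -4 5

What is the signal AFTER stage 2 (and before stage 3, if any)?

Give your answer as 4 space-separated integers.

Answer: 0 4 0 1

Derivation:
Input: [-4, 0, -1, 2]
Stage 1 (ABS): |-4|=4, |0|=0, |-1|=1, |2|=2 -> [4, 0, 1, 2]
Stage 2 (DELAY): [0, 4, 0, 1] = [0, 4, 0, 1] -> [0, 4, 0, 1]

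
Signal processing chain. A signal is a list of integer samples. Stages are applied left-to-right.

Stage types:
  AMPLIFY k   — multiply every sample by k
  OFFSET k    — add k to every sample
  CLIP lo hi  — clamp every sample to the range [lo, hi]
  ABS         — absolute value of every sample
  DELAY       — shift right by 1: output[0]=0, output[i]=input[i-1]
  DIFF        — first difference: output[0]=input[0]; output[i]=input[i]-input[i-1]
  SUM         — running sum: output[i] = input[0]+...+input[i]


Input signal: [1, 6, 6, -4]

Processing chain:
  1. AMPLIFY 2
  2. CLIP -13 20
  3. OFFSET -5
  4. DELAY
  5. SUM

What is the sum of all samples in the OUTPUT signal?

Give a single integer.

Answer: 12

Derivation:
Input: [1, 6, 6, -4]
Stage 1 (AMPLIFY 2): 1*2=2, 6*2=12, 6*2=12, -4*2=-8 -> [2, 12, 12, -8]
Stage 2 (CLIP -13 20): clip(2,-13,20)=2, clip(12,-13,20)=12, clip(12,-13,20)=12, clip(-8,-13,20)=-8 -> [2, 12, 12, -8]
Stage 3 (OFFSET -5): 2+-5=-3, 12+-5=7, 12+-5=7, -8+-5=-13 -> [-3, 7, 7, -13]
Stage 4 (DELAY): [0, -3, 7, 7] = [0, -3, 7, 7] -> [0, -3, 7, 7]
Stage 5 (SUM): sum[0..0]=0, sum[0..1]=-3, sum[0..2]=4, sum[0..3]=11 -> [0, -3, 4, 11]
Output sum: 12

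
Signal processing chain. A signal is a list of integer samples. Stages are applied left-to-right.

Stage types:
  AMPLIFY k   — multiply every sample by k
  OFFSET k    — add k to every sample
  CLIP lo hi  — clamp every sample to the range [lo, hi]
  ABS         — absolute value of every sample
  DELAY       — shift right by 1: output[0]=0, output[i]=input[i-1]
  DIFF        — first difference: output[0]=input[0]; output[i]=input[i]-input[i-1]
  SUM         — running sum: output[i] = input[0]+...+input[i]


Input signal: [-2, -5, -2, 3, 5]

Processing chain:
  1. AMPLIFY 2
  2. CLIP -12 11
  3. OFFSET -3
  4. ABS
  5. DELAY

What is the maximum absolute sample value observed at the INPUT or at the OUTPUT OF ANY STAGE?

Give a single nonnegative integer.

Input: [-2, -5, -2, 3, 5] (max |s|=5)
Stage 1 (AMPLIFY 2): -2*2=-4, -5*2=-10, -2*2=-4, 3*2=6, 5*2=10 -> [-4, -10, -4, 6, 10] (max |s|=10)
Stage 2 (CLIP -12 11): clip(-4,-12,11)=-4, clip(-10,-12,11)=-10, clip(-4,-12,11)=-4, clip(6,-12,11)=6, clip(10,-12,11)=10 -> [-4, -10, -4, 6, 10] (max |s|=10)
Stage 3 (OFFSET -3): -4+-3=-7, -10+-3=-13, -4+-3=-7, 6+-3=3, 10+-3=7 -> [-7, -13, -7, 3, 7] (max |s|=13)
Stage 4 (ABS): |-7|=7, |-13|=13, |-7|=7, |3|=3, |7|=7 -> [7, 13, 7, 3, 7] (max |s|=13)
Stage 5 (DELAY): [0, 7, 13, 7, 3] = [0, 7, 13, 7, 3] -> [0, 7, 13, 7, 3] (max |s|=13)
Overall max amplitude: 13

Answer: 13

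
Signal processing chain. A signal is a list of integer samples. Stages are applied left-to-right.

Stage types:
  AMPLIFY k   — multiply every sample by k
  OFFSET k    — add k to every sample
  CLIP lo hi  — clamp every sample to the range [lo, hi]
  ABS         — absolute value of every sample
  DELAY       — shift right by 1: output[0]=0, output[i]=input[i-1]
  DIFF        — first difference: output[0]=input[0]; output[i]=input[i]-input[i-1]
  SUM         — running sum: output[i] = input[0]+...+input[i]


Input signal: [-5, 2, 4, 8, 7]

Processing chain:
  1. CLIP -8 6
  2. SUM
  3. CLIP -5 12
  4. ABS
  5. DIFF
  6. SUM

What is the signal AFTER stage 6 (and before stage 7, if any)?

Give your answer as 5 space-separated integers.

Input: [-5, 2, 4, 8, 7]
Stage 1 (CLIP -8 6): clip(-5,-8,6)=-5, clip(2,-8,6)=2, clip(4,-8,6)=4, clip(8,-8,6)=6, clip(7,-8,6)=6 -> [-5, 2, 4, 6, 6]
Stage 2 (SUM): sum[0..0]=-5, sum[0..1]=-3, sum[0..2]=1, sum[0..3]=7, sum[0..4]=13 -> [-5, -3, 1, 7, 13]
Stage 3 (CLIP -5 12): clip(-5,-5,12)=-5, clip(-3,-5,12)=-3, clip(1,-5,12)=1, clip(7,-5,12)=7, clip(13,-5,12)=12 -> [-5, -3, 1, 7, 12]
Stage 4 (ABS): |-5|=5, |-3|=3, |1|=1, |7|=7, |12|=12 -> [5, 3, 1, 7, 12]
Stage 5 (DIFF): s[0]=5, 3-5=-2, 1-3=-2, 7-1=6, 12-7=5 -> [5, -2, -2, 6, 5]
Stage 6 (SUM): sum[0..0]=5, sum[0..1]=3, sum[0..2]=1, sum[0..3]=7, sum[0..4]=12 -> [5, 3, 1, 7, 12]

Answer: 5 3 1 7 12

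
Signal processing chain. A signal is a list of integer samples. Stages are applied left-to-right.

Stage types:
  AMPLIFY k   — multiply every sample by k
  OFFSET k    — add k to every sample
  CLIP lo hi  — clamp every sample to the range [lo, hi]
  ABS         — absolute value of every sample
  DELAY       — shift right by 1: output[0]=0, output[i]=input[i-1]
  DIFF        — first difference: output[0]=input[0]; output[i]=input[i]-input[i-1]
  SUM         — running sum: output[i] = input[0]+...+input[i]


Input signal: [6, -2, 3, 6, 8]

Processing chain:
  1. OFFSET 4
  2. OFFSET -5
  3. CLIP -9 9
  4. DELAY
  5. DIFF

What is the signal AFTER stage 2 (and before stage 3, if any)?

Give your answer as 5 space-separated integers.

Answer: 5 -3 2 5 7

Derivation:
Input: [6, -2, 3, 6, 8]
Stage 1 (OFFSET 4): 6+4=10, -2+4=2, 3+4=7, 6+4=10, 8+4=12 -> [10, 2, 7, 10, 12]
Stage 2 (OFFSET -5): 10+-5=5, 2+-5=-3, 7+-5=2, 10+-5=5, 12+-5=7 -> [5, -3, 2, 5, 7]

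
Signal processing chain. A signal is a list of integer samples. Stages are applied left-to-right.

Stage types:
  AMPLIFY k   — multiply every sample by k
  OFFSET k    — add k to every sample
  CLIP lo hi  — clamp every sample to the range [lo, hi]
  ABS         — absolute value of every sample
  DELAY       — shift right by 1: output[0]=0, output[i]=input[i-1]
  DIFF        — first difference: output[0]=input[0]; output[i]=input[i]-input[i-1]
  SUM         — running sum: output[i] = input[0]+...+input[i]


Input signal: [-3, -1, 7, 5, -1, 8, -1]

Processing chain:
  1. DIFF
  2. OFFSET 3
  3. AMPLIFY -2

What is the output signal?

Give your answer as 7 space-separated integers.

Input: [-3, -1, 7, 5, -1, 8, -1]
Stage 1 (DIFF): s[0]=-3, -1--3=2, 7--1=8, 5-7=-2, -1-5=-6, 8--1=9, -1-8=-9 -> [-3, 2, 8, -2, -6, 9, -9]
Stage 2 (OFFSET 3): -3+3=0, 2+3=5, 8+3=11, -2+3=1, -6+3=-3, 9+3=12, -9+3=-6 -> [0, 5, 11, 1, -3, 12, -6]
Stage 3 (AMPLIFY -2): 0*-2=0, 5*-2=-10, 11*-2=-22, 1*-2=-2, -3*-2=6, 12*-2=-24, -6*-2=12 -> [0, -10, -22, -2, 6, -24, 12]

Answer: 0 -10 -22 -2 6 -24 12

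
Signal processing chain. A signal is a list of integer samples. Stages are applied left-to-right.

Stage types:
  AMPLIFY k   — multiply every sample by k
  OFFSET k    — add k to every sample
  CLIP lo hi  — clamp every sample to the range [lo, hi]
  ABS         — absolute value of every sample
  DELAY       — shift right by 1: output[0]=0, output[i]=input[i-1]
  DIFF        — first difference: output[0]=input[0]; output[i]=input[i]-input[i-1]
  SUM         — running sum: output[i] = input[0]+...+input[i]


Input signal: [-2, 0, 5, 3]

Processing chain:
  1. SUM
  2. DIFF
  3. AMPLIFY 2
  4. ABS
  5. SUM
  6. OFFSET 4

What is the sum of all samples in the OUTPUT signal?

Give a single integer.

Input: [-2, 0, 5, 3]
Stage 1 (SUM): sum[0..0]=-2, sum[0..1]=-2, sum[0..2]=3, sum[0..3]=6 -> [-2, -2, 3, 6]
Stage 2 (DIFF): s[0]=-2, -2--2=0, 3--2=5, 6-3=3 -> [-2, 0, 5, 3]
Stage 3 (AMPLIFY 2): -2*2=-4, 0*2=0, 5*2=10, 3*2=6 -> [-4, 0, 10, 6]
Stage 4 (ABS): |-4|=4, |0|=0, |10|=10, |6|=6 -> [4, 0, 10, 6]
Stage 5 (SUM): sum[0..0]=4, sum[0..1]=4, sum[0..2]=14, sum[0..3]=20 -> [4, 4, 14, 20]
Stage 6 (OFFSET 4): 4+4=8, 4+4=8, 14+4=18, 20+4=24 -> [8, 8, 18, 24]
Output sum: 58

Answer: 58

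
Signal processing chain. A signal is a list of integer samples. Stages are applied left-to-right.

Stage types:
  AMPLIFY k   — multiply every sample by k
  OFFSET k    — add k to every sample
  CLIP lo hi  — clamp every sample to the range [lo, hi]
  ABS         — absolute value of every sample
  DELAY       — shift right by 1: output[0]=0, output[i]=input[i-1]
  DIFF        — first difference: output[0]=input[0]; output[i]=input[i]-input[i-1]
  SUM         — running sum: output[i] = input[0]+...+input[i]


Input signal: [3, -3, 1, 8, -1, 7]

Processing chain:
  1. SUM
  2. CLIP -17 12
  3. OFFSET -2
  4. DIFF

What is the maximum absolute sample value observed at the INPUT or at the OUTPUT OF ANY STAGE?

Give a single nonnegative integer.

Input: [3, -3, 1, 8, -1, 7] (max |s|=8)
Stage 1 (SUM): sum[0..0]=3, sum[0..1]=0, sum[0..2]=1, sum[0..3]=9, sum[0..4]=8, sum[0..5]=15 -> [3, 0, 1, 9, 8, 15] (max |s|=15)
Stage 2 (CLIP -17 12): clip(3,-17,12)=3, clip(0,-17,12)=0, clip(1,-17,12)=1, clip(9,-17,12)=9, clip(8,-17,12)=8, clip(15,-17,12)=12 -> [3, 0, 1, 9, 8, 12] (max |s|=12)
Stage 3 (OFFSET -2): 3+-2=1, 0+-2=-2, 1+-2=-1, 9+-2=7, 8+-2=6, 12+-2=10 -> [1, -2, -1, 7, 6, 10] (max |s|=10)
Stage 4 (DIFF): s[0]=1, -2-1=-3, -1--2=1, 7--1=8, 6-7=-1, 10-6=4 -> [1, -3, 1, 8, -1, 4] (max |s|=8)
Overall max amplitude: 15

Answer: 15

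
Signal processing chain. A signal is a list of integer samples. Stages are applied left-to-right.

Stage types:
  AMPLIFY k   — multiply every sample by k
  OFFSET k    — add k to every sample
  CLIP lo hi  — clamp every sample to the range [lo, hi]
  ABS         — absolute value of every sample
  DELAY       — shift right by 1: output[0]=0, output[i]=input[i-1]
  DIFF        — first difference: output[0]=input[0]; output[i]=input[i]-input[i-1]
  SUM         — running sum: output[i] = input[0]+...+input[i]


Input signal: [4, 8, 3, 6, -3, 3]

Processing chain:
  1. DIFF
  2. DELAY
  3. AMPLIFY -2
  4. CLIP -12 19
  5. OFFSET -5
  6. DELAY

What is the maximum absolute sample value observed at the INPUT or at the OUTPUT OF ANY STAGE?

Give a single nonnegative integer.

Input: [4, 8, 3, 6, -3, 3] (max |s|=8)
Stage 1 (DIFF): s[0]=4, 8-4=4, 3-8=-5, 6-3=3, -3-6=-9, 3--3=6 -> [4, 4, -5, 3, -9, 6] (max |s|=9)
Stage 2 (DELAY): [0, 4, 4, -5, 3, -9] = [0, 4, 4, -5, 3, -9] -> [0, 4, 4, -5, 3, -9] (max |s|=9)
Stage 3 (AMPLIFY -2): 0*-2=0, 4*-2=-8, 4*-2=-8, -5*-2=10, 3*-2=-6, -9*-2=18 -> [0, -8, -8, 10, -6, 18] (max |s|=18)
Stage 4 (CLIP -12 19): clip(0,-12,19)=0, clip(-8,-12,19)=-8, clip(-8,-12,19)=-8, clip(10,-12,19)=10, clip(-6,-12,19)=-6, clip(18,-12,19)=18 -> [0, -8, -8, 10, -6, 18] (max |s|=18)
Stage 5 (OFFSET -5): 0+-5=-5, -8+-5=-13, -8+-5=-13, 10+-5=5, -6+-5=-11, 18+-5=13 -> [-5, -13, -13, 5, -11, 13] (max |s|=13)
Stage 6 (DELAY): [0, -5, -13, -13, 5, -11] = [0, -5, -13, -13, 5, -11] -> [0, -5, -13, -13, 5, -11] (max |s|=13)
Overall max amplitude: 18

Answer: 18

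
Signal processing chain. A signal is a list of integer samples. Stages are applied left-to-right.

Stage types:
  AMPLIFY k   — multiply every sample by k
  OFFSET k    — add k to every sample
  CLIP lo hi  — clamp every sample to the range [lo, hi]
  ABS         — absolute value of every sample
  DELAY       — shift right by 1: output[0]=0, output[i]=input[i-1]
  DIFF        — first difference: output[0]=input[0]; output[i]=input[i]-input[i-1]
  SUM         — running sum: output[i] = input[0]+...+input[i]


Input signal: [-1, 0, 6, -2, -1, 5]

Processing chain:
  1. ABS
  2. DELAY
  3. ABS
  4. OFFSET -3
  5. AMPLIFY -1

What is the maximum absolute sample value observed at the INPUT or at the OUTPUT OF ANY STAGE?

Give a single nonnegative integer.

Answer: 6

Derivation:
Input: [-1, 0, 6, -2, -1, 5] (max |s|=6)
Stage 1 (ABS): |-1|=1, |0|=0, |6|=6, |-2|=2, |-1|=1, |5|=5 -> [1, 0, 6, 2, 1, 5] (max |s|=6)
Stage 2 (DELAY): [0, 1, 0, 6, 2, 1] = [0, 1, 0, 6, 2, 1] -> [0, 1, 0, 6, 2, 1] (max |s|=6)
Stage 3 (ABS): |0|=0, |1|=1, |0|=0, |6|=6, |2|=2, |1|=1 -> [0, 1, 0, 6, 2, 1] (max |s|=6)
Stage 4 (OFFSET -3): 0+-3=-3, 1+-3=-2, 0+-3=-3, 6+-3=3, 2+-3=-1, 1+-3=-2 -> [-3, -2, -3, 3, -1, -2] (max |s|=3)
Stage 5 (AMPLIFY -1): -3*-1=3, -2*-1=2, -3*-1=3, 3*-1=-3, -1*-1=1, -2*-1=2 -> [3, 2, 3, -3, 1, 2] (max |s|=3)
Overall max amplitude: 6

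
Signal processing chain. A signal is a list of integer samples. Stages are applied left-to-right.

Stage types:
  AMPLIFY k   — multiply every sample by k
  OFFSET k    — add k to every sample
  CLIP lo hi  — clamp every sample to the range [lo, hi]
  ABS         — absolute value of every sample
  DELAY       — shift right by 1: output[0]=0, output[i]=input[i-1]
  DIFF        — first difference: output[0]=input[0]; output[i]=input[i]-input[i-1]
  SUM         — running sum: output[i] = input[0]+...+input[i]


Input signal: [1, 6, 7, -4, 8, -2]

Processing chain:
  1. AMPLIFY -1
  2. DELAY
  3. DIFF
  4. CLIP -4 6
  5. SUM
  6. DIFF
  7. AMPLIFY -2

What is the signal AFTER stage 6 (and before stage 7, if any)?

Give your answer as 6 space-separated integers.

Answer: 0 -1 -4 -1 6 -4

Derivation:
Input: [1, 6, 7, -4, 8, -2]
Stage 1 (AMPLIFY -1): 1*-1=-1, 6*-1=-6, 7*-1=-7, -4*-1=4, 8*-1=-8, -2*-1=2 -> [-1, -6, -7, 4, -8, 2]
Stage 2 (DELAY): [0, -1, -6, -7, 4, -8] = [0, -1, -6, -7, 4, -8] -> [0, -1, -6, -7, 4, -8]
Stage 3 (DIFF): s[0]=0, -1-0=-1, -6--1=-5, -7--6=-1, 4--7=11, -8-4=-12 -> [0, -1, -5, -1, 11, -12]
Stage 4 (CLIP -4 6): clip(0,-4,6)=0, clip(-1,-4,6)=-1, clip(-5,-4,6)=-4, clip(-1,-4,6)=-1, clip(11,-4,6)=6, clip(-12,-4,6)=-4 -> [0, -1, -4, -1, 6, -4]
Stage 5 (SUM): sum[0..0]=0, sum[0..1]=-1, sum[0..2]=-5, sum[0..3]=-6, sum[0..4]=0, sum[0..5]=-4 -> [0, -1, -5, -6, 0, -4]
Stage 6 (DIFF): s[0]=0, -1-0=-1, -5--1=-4, -6--5=-1, 0--6=6, -4-0=-4 -> [0, -1, -4, -1, 6, -4]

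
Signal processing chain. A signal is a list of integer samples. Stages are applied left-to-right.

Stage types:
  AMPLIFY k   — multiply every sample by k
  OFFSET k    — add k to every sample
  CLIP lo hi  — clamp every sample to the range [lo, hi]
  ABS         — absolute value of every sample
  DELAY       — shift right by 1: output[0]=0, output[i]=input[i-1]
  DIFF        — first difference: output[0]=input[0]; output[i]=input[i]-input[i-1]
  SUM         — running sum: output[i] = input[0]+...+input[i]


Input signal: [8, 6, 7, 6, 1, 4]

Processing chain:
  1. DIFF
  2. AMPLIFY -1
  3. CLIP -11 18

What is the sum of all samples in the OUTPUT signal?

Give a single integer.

Input: [8, 6, 7, 6, 1, 4]
Stage 1 (DIFF): s[0]=8, 6-8=-2, 7-6=1, 6-7=-1, 1-6=-5, 4-1=3 -> [8, -2, 1, -1, -5, 3]
Stage 2 (AMPLIFY -1): 8*-1=-8, -2*-1=2, 1*-1=-1, -1*-1=1, -5*-1=5, 3*-1=-3 -> [-8, 2, -1, 1, 5, -3]
Stage 3 (CLIP -11 18): clip(-8,-11,18)=-8, clip(2,-11,18)=2, clip(-1,-11,18)=-1, clip(1,-11,18)=1, clip(5,-11,18)=5, clip(-3,-11,18)=-3 -> [-8, 2, -1, 1, 5, -3]
Output sum: -4

Answer: -4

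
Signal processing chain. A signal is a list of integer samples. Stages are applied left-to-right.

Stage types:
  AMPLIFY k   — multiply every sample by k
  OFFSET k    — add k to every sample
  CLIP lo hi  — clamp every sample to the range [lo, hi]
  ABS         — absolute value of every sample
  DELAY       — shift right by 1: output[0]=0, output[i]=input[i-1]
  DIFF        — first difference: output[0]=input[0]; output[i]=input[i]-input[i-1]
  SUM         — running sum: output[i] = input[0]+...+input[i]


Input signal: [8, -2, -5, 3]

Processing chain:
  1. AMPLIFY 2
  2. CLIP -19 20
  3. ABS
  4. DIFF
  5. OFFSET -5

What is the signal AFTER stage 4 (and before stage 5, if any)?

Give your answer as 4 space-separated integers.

Answer: 16 -12 6 -4

Derivation:
Input: [8, -2, -5, 3]
Stage 1 (AMPLIFY 2): 8*2=16, -2*2=-4, -5*2=-10, 3*2=6 -> [16, -4, -10, 6]
Stage 2 (CLIP -19 20): clip(16,-19,20)=16, clip(-4,-19,20)=-4, clip(-10,-19,20)=-10, clip(6,-19,20)=6 -> [16, -4, -10, 6]
Stage 3 (ABS): |16|=16, |-4|=4, |-10|=10, |6|=6 -> [16, 4, 10, 6]
Stage 4 (DIFF): s[0]=16, 4-16=-12, 10-4=6, 6-10=-4 -> [16, -12, 6, -4]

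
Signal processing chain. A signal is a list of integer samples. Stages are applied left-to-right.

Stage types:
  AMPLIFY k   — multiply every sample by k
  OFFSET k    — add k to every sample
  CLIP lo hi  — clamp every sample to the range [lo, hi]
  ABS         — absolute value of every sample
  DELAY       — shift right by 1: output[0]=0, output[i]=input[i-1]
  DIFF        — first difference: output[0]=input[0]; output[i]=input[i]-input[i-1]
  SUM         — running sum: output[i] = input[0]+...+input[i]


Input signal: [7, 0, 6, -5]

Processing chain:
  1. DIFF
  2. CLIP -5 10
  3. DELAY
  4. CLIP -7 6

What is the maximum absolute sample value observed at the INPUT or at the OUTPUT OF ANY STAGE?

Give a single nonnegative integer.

Input: [7, 0, 6, -5] (max |s|=7)
Stage 1 (DIFF): s[0]=7, 0-7=-7, 6-0=6, -5-6=-11 -> [7, -7, 6, -11] (max |s|=11)
Stage 2 (CLIP -5 10): clip(7,-5,10)=7, clip(-7,-5,10)=-5, clip(6,-5,10)=6, clip(-11,-5,10)=-5 -> [7, -5, 6, -5] (max |s|=7)
Stage 3 (DELAY): [0, 7, -5, 6] = [0, 7, -5, 6] -> [0, 7, -5, 6] (max |s|=7)
Stage 4 (CLIP -7 6): clip(0,-7,6)=0, clip(7,-7,6)=6, clip(-5,-7,6)=-5, clip(6,-7,6)=6 -> [0, 6, -5, 6] (max |s|=6)
Overall max amplitude: 11

Answer: 11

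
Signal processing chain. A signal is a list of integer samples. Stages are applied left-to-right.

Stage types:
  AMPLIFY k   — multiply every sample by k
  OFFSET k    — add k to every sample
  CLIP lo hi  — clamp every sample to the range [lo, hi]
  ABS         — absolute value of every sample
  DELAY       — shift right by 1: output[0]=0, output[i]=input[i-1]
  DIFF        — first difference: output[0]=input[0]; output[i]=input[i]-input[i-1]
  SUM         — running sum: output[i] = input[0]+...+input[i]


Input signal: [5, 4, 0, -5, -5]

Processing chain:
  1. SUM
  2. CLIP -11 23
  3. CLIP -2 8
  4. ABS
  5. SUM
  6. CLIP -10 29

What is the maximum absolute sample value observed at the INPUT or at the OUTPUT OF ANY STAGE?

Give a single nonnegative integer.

Answer: 26

Derivation:
Input: [5, 4, 0, -5, -5] (max |s|=5)
Stage 1 (SUM): sum[0..0]=5, sum[0..1]=9, sum[0..2]=9, sum[0..3]=4, sum[0..4]=-1 -> [5, 9, 9, 4, -1] (max |s|=9)
Stage 2 (CLIP -11 23): clip(5,-11,23)=5, clip(9,-11,23)=9, clip(9,-11,23)=9, clip(4,-11,23)=4, clip(-1,-11,23)=-1 -> [5, 9, 9, 4, -1] (max |s|=9)
Stage 3 (CLIP -2 8): clip(5,-2,8)=5, clip(9,-2,8)=8, clip(9,-2,8)=8, clip(4,-2,8)=4, clip(-1,-2,8)=-1 -> [5, 8, 8, 4, -1] (max |s|=8)
Stage 4 (ABS): |5|=5, |8|=8, |8|=8, |4|=4, |-1|=1 -> [5, 8, 8, 4, 1] (max |s|=8)
Stage 5 (SUM): sum[0..0]=5, sum[0..1]=13, sum[0..2]=21, sum[0..3]=25, sum[0..4]=26 -> [5, 13, 21, 25, 26] (max |s|=26)
Stage 6 (CLIP -10 29): clip(5,-10,29)=5, clip(13,-10,29)=13, clip(21,-10,29)=21, clip(25,-10,29)=25, clip(26,-10,29)=26 -> [5, 13, 21, 25, 26] (max |s|=26)
Overall max amplitude: 26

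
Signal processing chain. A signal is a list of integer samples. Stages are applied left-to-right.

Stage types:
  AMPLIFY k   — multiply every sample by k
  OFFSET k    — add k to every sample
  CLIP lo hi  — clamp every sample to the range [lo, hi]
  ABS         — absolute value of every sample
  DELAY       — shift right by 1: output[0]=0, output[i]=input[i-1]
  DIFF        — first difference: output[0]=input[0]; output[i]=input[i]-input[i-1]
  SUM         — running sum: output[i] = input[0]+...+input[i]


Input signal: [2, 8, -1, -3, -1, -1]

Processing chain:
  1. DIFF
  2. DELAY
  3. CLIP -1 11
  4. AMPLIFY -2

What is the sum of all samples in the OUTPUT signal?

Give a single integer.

Input: [2, 8, -1, -3, -1, -1]
Stage 1 (DIFF): s[0]=2, 8-2=6, -1-8=-9, -3--1=-2, -1--3=2, -1--1=0 -> [2, 6, -9, -2, 2, 0]
Stage 2 (DELAY): [0, 2, 6, -9, -2, 2] = [0, 2, 6, -9, -2, 2] -> [0, 2, 6, -9, -2, 2]
Stage 3 (CLIP -1 11): clip(0,-1,11)=0, clip(2,-1,11)=2, clip(6,-1,11)=6, clip(-9,-1,11)=-1, clip(-2,-1,11)=-1, clip(2,-1,11)=2 -> [0, 2, 6, -1, -1, 2]
Stage 4 (AMPLIFY -2): 0*-2=0, 2*-2=-4, 6*-2=-12, -1*-2=2, -1*-2=2, 2*-2=-4 -> [0, -4, -12, 2, 2, -4]
Output sum: -16

Answer: -16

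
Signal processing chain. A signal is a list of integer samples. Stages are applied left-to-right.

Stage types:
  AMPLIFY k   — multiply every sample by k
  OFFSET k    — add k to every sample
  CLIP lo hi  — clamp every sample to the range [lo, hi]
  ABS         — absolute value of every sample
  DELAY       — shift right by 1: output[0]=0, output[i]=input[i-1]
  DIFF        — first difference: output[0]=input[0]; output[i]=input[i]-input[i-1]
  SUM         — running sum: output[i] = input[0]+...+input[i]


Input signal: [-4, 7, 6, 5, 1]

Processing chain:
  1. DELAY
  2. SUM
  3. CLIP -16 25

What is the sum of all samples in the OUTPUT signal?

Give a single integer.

Input: [-4, 7, 6, 5, 1]
Stage 1 (DELAY): [0, -4, 7, 6, 5] = [0, -4, 7, 6, 5] -> [0, -4, 7, 6, 5]
Stage 2 (SUM): sum[0..0]=0, sum[0..1]=-4, sum[0..2]=3, sum[0..3]=9, sum[0..4]=14 -> [0, -4, 3, 9, 14]
Stage 3 (CLIP -16 25): clip(0,-16,25)=0, clip(-4,-16,25)=-4, clip(3,-16,25)=3, clip(9,-16,25)=9, clip(14,-16,25)=14 -> [0, -4, 3, 9, 14]
Output sum: 22

Answer: 22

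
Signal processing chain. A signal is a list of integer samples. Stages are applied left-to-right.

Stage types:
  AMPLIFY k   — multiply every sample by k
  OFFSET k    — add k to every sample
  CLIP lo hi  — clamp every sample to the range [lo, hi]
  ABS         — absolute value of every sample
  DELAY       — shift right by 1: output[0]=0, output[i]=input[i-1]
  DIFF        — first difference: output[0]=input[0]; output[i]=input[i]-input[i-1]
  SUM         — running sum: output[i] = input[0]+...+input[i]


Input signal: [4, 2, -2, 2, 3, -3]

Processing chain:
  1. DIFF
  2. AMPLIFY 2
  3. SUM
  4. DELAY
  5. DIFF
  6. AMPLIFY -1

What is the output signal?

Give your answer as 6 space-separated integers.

Answer: 0 -8 4 8 -8 -2

Derivation:
Input: [4, 2, -2, 2, 3, -3]
Stage 1 (DIFF): s[0]=4, 2-4=-2, -2-2=-4, 2--2=4, 3-2=1, -3-3=-6 -> [4, -2, -4, 4, 1, -6]
Stage 2 (AMPLIFY 2): 4*2=8, -2*2=-4, -4*2=-8, 4*2=8, 1*2=2, -6*2=-12 -> [8, -4, -8, 8, 2, -12]
Stage 3 (SUM): sum[0..0]=8, sum[0..1]=4, sum[0..2]=-4, sum[0..3]=4, sum[0..4]=6, sum[0..5]=-6 -> [8, 4, -4, 4, 6, -6]
Stage 4 (DELAY): [0, 8, 4, -4, 4, 6] = [0, 8, 4, -4, 4, 6] -> [0, 8, 4, -4, 4, 6]
Stage 5 (DIFF): s[0]=0, 8-0=8, 4-8=-4, -4-4=-8, 4--4=8, 6-4=2 -> [0, 8, -4, -8, 8, 2]
Stage 6 (AMPLIFY -1): 0*-1=0, 8*-1=-8, -4*-1=4, -8*-1=8, 8*-1=-8, 2*-1=-2 -> [0, -8, 4, 8, -8, -2]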